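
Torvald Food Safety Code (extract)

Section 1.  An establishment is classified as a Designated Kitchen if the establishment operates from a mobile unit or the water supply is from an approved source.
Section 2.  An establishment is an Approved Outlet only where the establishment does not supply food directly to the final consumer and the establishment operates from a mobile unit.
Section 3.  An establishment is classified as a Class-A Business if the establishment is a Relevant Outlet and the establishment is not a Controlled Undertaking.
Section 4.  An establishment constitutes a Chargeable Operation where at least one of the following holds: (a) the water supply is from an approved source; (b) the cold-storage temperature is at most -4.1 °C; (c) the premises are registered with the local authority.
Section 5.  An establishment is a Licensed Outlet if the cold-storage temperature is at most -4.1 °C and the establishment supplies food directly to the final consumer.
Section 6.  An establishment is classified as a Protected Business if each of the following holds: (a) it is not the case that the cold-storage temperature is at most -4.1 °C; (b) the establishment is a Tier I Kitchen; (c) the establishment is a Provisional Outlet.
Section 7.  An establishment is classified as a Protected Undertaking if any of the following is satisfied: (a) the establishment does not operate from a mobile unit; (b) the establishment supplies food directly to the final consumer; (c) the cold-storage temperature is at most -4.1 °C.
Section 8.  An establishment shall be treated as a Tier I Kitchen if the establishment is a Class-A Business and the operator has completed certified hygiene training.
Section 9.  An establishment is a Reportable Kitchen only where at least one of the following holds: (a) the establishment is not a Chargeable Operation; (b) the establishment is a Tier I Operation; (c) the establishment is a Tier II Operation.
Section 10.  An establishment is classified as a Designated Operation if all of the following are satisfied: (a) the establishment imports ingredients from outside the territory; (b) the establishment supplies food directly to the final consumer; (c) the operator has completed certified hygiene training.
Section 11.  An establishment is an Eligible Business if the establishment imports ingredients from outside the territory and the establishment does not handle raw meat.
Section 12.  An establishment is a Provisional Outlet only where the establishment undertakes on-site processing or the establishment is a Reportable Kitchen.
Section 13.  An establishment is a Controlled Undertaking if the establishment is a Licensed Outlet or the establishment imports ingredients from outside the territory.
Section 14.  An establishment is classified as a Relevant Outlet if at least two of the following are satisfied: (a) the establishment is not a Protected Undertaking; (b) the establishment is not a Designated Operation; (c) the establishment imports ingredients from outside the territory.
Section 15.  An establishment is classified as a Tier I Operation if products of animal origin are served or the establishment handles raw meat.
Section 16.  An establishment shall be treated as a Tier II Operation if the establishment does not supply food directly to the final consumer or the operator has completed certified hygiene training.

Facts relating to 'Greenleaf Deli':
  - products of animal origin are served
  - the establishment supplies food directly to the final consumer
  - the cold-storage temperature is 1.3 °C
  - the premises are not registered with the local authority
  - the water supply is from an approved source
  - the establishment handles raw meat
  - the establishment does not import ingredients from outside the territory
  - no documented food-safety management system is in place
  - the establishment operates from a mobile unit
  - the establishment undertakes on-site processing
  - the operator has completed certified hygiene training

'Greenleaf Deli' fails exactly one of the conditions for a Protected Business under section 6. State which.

Tier I Kitchen

Under section 7: the establishment does not operate from a mobile unit? no; or the establishment supplies food directly to the final consumer? yes; or cold-storage temperature: 1.3 °C ≤ -4.1 °C? no. So the establishment is a Protected Undertaking.
Under section 10: the establishment imports ingredients from outside the territory? no; and the establishment supplies food directly to the final consumer? yes; and the operator has completed certified hygiene training? yes. So the establishment is not a Designated Operation.
Under section 14: not a Protected Undertaking (section 7)? no; not a Designated Operation (section 10)? yes; the establishment imports ingredients from outside the territory? no — 1 of 3 hold (need ≥2) → not satisfied.
Under section 5: cold-storage temperature: 1.3 °C ≤ -4.1 °C? no; and the establishment supplies food directly to the final consumer? yes. So the establishment is not a Licensed Outlet.
Under section 13: Licensed Outlet (section 5)? no; or the establishment imports ingredients from outside the territory? no. So the establishment is not a Controlled Undertaking.
Under section 3: Relevant Outlet (section 14)? no; and not a Controlled Undertaking (section 13)? yes. So the establishment is not a Class-A Business.
Under section 8: Class-A Business (section 3)? no; and the operator has completed certified hygiene training? yes. So the establishment is not a Tier I Kitchen.
Under section 4: the water supply is from an approved source? yes; or cold-storage temperature: 1.3 °C ≤ -4.1 °C? no; or the premises are registered with the local authority? no. So the establishment is a Chargeable Operation.
Under section 15: products of animal origin are served? yes; or the establishment handles raw meat? yes. So the establishment is a Tier I Operation.
Under section 16: the establishment does not supply food directly to the final consumer? no; or the operator has completed certified hygiene training? yes. So the establishment is a Tier II Operation.
Under section 9: not a Chargeable Operation (section 4)? no; or Tier I Operation (section 15)? yes; or Tier II Operation (section 16)? yes. So the establishment is a Reportable Kitchen.
Under section 12: the establishment undertakes on-site processing? yes; or Reportable Kitchen (section 9)? yes. So the establishment is a Provisional Outlet.
Under section 6: cold-storage temperature: 1.3 °C ≤ -4.1 °C? no, so negated condition yes; and Tier I Kitchen (section 8)? no; and Provisional Outlet (section 12)? yes. So the establishment is not a Protected Business.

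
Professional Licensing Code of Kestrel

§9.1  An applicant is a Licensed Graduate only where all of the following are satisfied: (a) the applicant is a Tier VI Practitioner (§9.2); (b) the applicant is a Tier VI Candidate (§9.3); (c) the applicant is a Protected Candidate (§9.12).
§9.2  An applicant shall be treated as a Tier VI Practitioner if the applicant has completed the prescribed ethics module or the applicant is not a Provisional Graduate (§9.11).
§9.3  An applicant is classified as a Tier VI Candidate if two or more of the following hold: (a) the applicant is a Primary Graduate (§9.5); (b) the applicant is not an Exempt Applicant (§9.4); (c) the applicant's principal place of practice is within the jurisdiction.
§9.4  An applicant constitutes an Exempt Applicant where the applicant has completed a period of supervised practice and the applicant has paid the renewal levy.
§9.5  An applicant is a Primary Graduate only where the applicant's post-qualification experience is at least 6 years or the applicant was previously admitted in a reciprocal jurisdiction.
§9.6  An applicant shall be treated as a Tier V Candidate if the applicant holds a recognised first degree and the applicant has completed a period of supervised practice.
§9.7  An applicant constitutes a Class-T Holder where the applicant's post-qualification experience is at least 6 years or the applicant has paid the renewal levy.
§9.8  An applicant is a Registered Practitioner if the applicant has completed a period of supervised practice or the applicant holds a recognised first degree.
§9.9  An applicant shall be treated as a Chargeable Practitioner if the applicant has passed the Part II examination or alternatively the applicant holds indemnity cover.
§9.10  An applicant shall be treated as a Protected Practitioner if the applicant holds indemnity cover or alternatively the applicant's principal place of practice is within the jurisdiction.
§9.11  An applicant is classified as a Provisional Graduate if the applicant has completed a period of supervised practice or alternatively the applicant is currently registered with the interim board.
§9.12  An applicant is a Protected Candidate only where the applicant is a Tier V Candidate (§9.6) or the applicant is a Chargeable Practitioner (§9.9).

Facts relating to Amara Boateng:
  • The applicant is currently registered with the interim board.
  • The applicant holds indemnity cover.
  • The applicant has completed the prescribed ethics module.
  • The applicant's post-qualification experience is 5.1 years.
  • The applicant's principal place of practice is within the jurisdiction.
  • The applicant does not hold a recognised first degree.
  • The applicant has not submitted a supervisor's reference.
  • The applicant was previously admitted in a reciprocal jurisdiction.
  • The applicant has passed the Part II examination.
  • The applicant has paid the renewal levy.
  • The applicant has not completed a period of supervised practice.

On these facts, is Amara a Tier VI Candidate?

Yes

§9.5 — Primary Graduate: [applicant's post-qualification experience: 5.1 years ≥ 6 years? no] OR [the applicant was previously admitted in a reciprocal jurisdiction? yes] → satisfied.
§9.4 — Exempt Applicant: [the applicant has completed a period of supervised practice? no] AND [the applicant has paid the renewal levy? yes] → not satisfied.
§9.3 — Tier VI Candidate: Primary Graduate (§9.5)? yes; not an Exempt Applicant (§9.4)? yes; the applicant's principal place of practice is within the jurisdiction? yes — 3 of 3 hold (need ≥2) → satisfied.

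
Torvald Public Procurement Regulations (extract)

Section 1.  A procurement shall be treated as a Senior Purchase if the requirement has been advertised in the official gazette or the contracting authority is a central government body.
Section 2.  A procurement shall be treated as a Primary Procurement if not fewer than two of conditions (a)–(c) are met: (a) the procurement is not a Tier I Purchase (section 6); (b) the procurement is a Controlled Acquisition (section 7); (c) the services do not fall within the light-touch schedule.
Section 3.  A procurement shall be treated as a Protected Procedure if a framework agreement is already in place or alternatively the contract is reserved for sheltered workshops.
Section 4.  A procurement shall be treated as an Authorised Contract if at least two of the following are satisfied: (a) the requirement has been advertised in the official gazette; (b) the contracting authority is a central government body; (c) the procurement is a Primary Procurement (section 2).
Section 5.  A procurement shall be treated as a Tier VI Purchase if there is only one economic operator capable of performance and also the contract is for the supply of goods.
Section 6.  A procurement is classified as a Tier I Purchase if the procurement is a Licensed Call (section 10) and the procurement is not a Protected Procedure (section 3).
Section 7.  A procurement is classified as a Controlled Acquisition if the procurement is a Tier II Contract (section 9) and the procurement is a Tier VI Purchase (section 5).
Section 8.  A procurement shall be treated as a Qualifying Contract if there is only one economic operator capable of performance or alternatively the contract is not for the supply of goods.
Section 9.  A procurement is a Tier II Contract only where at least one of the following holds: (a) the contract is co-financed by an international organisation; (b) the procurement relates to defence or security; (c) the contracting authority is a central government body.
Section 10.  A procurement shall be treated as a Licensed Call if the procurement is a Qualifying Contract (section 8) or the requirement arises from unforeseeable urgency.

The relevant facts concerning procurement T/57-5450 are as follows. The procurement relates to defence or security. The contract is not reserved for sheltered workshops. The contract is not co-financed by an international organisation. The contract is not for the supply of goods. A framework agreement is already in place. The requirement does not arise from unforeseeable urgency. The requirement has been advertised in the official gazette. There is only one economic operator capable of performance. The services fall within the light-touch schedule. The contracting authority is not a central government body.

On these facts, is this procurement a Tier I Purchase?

section 8 — Qualifying Contract: [there is only one economic operator capable of performance? yes] OR [the contract is not for the supply of goods? yes] → satisfied.
section 10 — Licensed Call: [Qualifying Contract (section 8)? yes] OR [the requirement arises from unforeseeable urgency? no] → satisfied.
section 3 — Protected Procedure: [a framework agreement is already in place? yes] OR [the contract is reserved for sheltered workshops? no] → satisfied.
section 6 — Tier I Purchase: [Licensed Call (section 10)? yes] AND [not a Protected Procedure (section 3)? no] → not satisfied.

No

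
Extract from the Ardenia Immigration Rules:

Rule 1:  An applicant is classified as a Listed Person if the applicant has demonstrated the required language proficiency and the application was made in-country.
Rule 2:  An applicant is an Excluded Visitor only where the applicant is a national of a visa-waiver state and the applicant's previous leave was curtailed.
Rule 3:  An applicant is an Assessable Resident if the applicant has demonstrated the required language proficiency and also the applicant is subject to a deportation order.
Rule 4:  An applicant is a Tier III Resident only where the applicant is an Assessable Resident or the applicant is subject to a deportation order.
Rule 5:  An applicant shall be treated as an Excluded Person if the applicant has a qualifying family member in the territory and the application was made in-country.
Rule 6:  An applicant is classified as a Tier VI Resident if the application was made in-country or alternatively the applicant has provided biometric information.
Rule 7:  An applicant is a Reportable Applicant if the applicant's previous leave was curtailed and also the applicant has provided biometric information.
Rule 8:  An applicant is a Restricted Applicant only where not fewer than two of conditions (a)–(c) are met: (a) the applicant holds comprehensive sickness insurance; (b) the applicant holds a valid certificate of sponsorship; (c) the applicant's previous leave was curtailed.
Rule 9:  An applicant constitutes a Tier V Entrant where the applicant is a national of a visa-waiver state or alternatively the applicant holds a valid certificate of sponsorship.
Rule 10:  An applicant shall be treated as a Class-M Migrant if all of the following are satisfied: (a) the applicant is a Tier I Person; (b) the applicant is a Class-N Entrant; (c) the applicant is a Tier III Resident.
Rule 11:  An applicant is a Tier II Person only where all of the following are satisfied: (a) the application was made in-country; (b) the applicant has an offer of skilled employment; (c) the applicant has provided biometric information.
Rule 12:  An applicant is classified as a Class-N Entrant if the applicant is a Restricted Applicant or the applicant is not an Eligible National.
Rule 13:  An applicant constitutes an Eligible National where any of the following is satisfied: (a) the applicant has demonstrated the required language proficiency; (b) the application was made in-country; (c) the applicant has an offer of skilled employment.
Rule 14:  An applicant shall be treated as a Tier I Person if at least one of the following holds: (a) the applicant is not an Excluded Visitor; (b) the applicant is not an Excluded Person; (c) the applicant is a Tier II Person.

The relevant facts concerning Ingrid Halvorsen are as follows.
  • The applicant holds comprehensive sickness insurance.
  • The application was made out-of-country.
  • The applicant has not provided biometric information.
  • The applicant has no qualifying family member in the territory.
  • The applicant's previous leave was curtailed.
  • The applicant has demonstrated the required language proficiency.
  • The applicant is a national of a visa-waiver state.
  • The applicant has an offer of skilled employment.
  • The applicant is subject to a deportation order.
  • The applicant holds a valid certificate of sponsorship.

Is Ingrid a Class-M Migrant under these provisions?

Yes

rule 2 — Excluded Visitor: [the applicant is a national of a visa-waiver state? yes] AND [the applicant's previous leave was curtailed? yes] → satisfied.
rule 5 — Excluded Person: [the applicant has a qualifying family member in the territory? no] AND [the application was made in-country? no] → not satisfied.
rule 11 — Tier II Person: [the application was made in-country? no] AND [the applicant has an offer of skilled employment? yes] AND [the applicant has provided biometric information? no] → not satisfied.
rule 14 — Tier I Person: [not an Excluded Visitor (rule 2)? no] OR [not an Excluded Person (rule 5)? yes] OR [Tier II Person (rule 11)? no] → satisfied.
rule 8 — Restricted Applicant: the applicant holds comprehensive sickness insurance? yes; the applicant holds a valid certificate of sponsorship? yes; the applicant's previous leave was curtailed? yes — 3 of 3 hold (need ≥2) → satisfied.
rule 13 — Eligible National: [the applicant has demonstrated the required language proficiency? yes] OR [the application was made in-country? no] OR [the applicant has an offer of skilled employment? yes] → satisfied.
rule 12 — Class-N Entrant: [Restricted Applicant (rule 8)? yes] OR [not an Eligible National (rule 13)? no] → satisfied.
rule 3 — Assessable Resident: [the applicant has demonstrated the required language proficiency? yes] AND [the applicant is subject to a deportation order? yes] → satisfied.
rule 4 — Tier III Resident: [Assessable Resident (rule 3)? yes] OR [the applicant is subject to a deportation order? yes] → satisfied.
rule 10 — Class-M Migrant: [Tier I Person (rule 14)? yes] AND [Class-N Entrant (rule 12)? yes] AND [Tier III Resident (rule 4)? yes] → satisfied.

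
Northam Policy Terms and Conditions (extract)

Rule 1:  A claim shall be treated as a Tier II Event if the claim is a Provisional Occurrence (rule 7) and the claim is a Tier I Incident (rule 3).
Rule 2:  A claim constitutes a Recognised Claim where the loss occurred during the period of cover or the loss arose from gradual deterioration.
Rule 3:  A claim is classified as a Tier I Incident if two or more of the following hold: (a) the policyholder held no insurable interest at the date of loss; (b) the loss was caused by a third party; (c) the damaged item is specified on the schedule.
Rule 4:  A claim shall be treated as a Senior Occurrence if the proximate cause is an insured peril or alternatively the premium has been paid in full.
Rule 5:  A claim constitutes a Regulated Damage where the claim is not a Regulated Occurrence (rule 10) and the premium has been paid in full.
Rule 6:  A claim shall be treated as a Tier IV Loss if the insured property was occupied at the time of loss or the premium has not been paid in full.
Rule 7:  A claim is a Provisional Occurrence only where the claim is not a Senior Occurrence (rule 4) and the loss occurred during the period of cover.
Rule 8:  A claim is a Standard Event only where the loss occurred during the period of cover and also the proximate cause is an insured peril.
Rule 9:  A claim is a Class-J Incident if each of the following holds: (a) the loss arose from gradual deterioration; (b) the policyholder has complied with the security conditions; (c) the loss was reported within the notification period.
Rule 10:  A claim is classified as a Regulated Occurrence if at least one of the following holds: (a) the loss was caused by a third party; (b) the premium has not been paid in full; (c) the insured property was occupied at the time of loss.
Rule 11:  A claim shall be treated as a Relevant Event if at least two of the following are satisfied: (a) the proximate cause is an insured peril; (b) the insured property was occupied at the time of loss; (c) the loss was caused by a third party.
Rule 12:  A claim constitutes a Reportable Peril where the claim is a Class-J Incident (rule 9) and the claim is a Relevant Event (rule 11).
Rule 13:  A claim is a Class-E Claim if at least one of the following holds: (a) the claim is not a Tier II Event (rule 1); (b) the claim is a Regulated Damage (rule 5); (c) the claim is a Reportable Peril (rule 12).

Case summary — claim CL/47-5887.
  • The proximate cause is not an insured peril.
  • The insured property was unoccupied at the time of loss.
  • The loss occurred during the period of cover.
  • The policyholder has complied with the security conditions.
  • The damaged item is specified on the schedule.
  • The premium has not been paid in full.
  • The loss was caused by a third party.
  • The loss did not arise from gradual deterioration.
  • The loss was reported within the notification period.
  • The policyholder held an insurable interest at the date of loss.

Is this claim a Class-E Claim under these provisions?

rule 4 — Senior Occurrence: [the proximate cause is an insured peril? no] OR [the premium has been paid in full? no] → not satisfied.
rule 7 — Provisional Occurrence: [not a Senior Occurrence (rule 4)? yes] AND [the loss occurred during the period of cover? yes] → satisfied.
rule 3 — Tier I Incident: the policyholder held no insurable interest at the date of loss? no; the loss was caused by a third party? yes; the damaged item is specified on the schedule? yes — 2 of 3 hold (need ≥2) → satisfied.
rule 1 — Tier II Event: [Provisional Occurrence (rule 7)? yes] AND [Tier I Incident (rule 3)? yes] → satisfied.
rule 10 — Regulated Occurrence: [the loss was caused by a third party? yes] OR [the premium has not been paid in full? yes] OR [the insured property was occupied at the time of loss? no] → satisfied.
rule 5 — Regulated Damage: [not a Regulated Occurrence (rule 10)? no] AND [the premium has been paid in full? no] → not satisfied.
rule 9 — Class-J Incident: [the loss arose from gradual deterioration? no] AND [the policyholder has complied with the security conditions? yes] AND [the loss was reported within the notification period? yes] → not satisfied.
rule 11 — Relevant Event: the proximate cause is an insured peril? no; the insured property was occupied at the time of loss? no; the loss was caused by a third party? yes — 1 of 3 hold (need ≥2) → not satisfied.
rule 12 — Reportable Peril: [Class-J Incident (rule 9)? no] AND [Relevant Event (rule 11)? no] → not satisfied.
rule 13 — Class-E Claim: [not a Tier II Event (rule 1)? no] OR [Regulated Damage (rule 5)? no] OR [Reportable Peril (rule 12)? no] → not satisfied.

No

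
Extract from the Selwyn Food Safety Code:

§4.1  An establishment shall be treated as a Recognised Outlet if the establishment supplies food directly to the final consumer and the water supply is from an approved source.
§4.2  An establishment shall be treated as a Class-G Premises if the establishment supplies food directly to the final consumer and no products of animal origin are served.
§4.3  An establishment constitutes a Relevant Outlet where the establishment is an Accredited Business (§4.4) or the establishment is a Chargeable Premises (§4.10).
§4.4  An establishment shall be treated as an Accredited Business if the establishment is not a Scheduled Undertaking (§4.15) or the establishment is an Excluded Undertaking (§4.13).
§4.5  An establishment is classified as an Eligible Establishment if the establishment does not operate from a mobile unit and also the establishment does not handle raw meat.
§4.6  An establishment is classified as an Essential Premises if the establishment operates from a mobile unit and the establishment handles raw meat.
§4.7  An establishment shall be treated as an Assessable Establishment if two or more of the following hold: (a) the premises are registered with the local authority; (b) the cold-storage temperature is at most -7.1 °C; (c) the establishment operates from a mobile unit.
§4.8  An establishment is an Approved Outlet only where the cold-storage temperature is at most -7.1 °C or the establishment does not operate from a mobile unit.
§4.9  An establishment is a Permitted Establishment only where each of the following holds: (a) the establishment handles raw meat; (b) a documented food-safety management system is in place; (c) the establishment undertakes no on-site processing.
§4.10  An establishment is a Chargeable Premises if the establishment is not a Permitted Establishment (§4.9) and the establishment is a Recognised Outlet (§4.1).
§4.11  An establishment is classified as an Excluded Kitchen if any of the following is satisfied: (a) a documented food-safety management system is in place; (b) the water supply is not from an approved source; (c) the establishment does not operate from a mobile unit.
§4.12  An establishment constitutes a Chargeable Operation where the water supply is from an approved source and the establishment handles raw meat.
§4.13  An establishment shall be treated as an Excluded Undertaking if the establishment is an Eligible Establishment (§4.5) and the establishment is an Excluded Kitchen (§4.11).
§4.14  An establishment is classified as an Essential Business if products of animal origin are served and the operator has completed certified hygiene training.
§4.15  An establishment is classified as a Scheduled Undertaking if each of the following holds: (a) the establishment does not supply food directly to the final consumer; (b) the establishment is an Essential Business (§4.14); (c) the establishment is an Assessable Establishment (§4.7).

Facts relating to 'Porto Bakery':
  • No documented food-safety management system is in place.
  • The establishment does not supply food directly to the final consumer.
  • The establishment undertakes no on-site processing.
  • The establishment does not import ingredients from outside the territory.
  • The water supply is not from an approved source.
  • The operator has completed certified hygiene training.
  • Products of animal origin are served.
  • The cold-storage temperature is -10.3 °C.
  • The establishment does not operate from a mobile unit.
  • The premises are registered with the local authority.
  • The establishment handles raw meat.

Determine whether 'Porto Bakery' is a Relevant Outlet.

No

Under §4.14: products of animal origin are served? yes; and the operator has completed certified hygiene training? yes. So the establishment is an Essential Business.
Under §4.7: the premises are registered with the local authority? yes; cold-storage temperature: -10.3 °C ≤ -7.1 °C? yes; the establishment operates from a mobile unit? no — 2 of 3 hold (need ≥2) → satisfied.
Under §4.15: the establishment does not supply food directly to the final consumer? yes; and Essential Business (§4.14)? yes; and Assessable Establishment (§4.7)? yes. So the establishment is a Scheduled Undertaking.
Under §4.5: the establishment does not operate from a mobile unit? yes; and the establishment does not handle raw meat? no. So the establishment is not an Eligible Establishment.
Under §4.11: a documented food-safety management system is in place? no; or the water supply is not from an approved source? yes; or the establishment does not operate from a mobile unit? yes. So the establishment is an Excluded Kitchen.
Under §4.13: Eligible Establishment (§4.5)? no; and Excluded Kitchen (§4.11)? yes. So the establishment is not an Excluded Undertaking.
Under §4.4: not a Scheduled Undertaking (§4.15)? no; or Excluded Undertaking (§4.13)? no. So the establishment is not an Accredited Business.
Under §4.9: the establishment handles raw meat? yes; and a documented food-safety management system is in place? no; and the establishment undertakes no on-site processing? yes. So the establishment is not a Permitted Establishment.
Under §4.1: the establishment supplies food directly to the final consumer? no; and the water supply is from an approved source? no. So the establishment is not a Recognised Outlet.
Under §4.10: not a Permitted Establishment (§4.9)? yes; and Recognised Outlet (§4.1)? no. So the establishment is not a Chargeable Premises.
Under §4.3: Accredited Business (§4.4)? no; or Chargeable Premises (§4.10)? no. So the establishment is not a Relevant Outlet.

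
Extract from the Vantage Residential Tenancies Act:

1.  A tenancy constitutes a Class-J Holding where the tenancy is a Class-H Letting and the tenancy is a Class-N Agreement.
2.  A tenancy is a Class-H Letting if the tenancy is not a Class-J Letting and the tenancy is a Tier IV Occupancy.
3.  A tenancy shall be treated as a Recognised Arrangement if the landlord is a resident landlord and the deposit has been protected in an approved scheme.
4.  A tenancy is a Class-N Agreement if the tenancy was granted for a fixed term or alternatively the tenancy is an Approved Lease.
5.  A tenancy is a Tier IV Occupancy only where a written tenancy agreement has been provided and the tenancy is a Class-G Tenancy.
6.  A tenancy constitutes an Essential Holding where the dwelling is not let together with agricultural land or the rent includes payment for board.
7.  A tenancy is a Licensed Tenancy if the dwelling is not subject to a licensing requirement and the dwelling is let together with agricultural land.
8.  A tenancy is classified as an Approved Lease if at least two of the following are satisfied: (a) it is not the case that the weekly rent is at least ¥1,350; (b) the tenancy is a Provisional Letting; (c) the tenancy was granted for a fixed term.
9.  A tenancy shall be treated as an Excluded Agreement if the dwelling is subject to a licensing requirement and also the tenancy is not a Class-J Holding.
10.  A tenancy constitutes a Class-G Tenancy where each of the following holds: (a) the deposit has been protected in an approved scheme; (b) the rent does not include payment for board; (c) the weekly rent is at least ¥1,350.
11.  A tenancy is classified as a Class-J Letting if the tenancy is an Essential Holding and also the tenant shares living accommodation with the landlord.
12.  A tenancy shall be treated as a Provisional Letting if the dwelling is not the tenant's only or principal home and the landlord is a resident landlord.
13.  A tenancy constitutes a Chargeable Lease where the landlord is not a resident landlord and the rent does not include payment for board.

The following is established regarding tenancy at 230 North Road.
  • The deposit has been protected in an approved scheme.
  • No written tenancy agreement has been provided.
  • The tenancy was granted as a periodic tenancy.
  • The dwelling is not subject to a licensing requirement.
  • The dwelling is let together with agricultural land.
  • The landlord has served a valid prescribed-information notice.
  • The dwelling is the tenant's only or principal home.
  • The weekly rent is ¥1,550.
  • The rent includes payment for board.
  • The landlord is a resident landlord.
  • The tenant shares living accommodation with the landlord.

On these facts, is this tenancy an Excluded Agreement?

No

paragraph 6 — Essential Holding: [the dwelling is not let together with agricultural land? no] OR [the rent includes payment for board? yes] → satisfied.
paragraph 11 — Class-J Letting: [Essential Holding (paragraph 6)? yes] AND [the tenant shares living accommodation with the landlord? yes] → satisfied.
paragraph 10 — Class-G Tenancy: [the deposit has been protected in an approved scheme? yes] AND [the rent does not include payment for board? no] AND [weekly rent: ¥1,550 ≥ ¥1,350? yes] → not satisfied.
paragraph 5 — Tier IV Occupancy: [a written tenancy agreement has been provided? no] AND [Class-G Tenancy (paragraph 10)? no] → not satisfied.
paragraph 2 — Class-H Letting: [not a Class-J Letting (paragraph 11)? no] AND [Tier IV Occupancy (paragraph 5)? no] → not satisfied.
paragraph 12 — Provisional Letting: [the dwelling is not the tenant's only or principal home? no] AND [the landlord is a resident landlord? yes] → not satisfied.
paragraph 8 — Approved Lease: weekly rent: ¥1,550 ≥ ¥1,350? yes, so negated condition no; Provisional Letting (paragraph 12)? no; the tenancy was granted for a fixed term? no — 0 of 3 hold (need ≥2) → not satisfied.
paragraph 4 — Class-N Agreement: [the tenancy was granted for a fixed term? no] OR [Approved Lease (paragraph 8)? no] → not satisfied.
paragraph 1 — Class-J Holding: [Class-H Letting (paragraph 2)? no] AND [Class-N Agreement (paragraph 4)? no] → not satisfied.
paragraph 9 — Excluded Agreement: [the dwelling is subject to a licensing requirement? no] AND [not a Class-J Holding (paragraph 1)? yes] → not satisfied.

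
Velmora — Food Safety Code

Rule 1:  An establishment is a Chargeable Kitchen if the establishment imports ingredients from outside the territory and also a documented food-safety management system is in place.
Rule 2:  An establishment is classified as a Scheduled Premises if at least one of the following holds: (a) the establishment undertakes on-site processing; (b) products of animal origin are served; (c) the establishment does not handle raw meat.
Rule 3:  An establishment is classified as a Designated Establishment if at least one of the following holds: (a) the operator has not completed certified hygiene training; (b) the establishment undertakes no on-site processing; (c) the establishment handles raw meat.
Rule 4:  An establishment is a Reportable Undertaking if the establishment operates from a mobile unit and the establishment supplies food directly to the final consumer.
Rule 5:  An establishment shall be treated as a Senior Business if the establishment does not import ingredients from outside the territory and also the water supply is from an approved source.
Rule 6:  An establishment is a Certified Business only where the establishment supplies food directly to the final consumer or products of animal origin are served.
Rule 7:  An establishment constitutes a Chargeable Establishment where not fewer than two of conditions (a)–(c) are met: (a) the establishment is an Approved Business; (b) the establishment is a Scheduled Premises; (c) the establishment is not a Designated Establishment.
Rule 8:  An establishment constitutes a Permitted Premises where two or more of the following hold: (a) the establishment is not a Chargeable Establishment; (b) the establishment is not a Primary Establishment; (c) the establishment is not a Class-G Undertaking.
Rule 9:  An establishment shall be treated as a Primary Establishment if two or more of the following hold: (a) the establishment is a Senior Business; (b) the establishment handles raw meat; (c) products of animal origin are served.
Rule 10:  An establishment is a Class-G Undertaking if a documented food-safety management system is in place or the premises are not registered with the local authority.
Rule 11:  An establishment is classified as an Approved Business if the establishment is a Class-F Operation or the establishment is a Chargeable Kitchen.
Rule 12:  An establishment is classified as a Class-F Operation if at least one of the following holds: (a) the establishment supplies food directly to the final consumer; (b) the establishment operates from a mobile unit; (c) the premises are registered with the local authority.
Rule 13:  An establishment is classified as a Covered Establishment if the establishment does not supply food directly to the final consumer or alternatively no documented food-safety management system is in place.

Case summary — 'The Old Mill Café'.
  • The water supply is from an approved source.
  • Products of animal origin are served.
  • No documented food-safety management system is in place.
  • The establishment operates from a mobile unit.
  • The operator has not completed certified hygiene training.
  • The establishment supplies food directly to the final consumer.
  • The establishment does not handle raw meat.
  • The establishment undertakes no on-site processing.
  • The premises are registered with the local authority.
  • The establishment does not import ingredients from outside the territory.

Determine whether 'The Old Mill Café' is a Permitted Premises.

No

rule 12 — Class-F Operation: [the establishment supplies food directly to the final consumer? yes] OR [the establishment operates from a mobile unit? yes] OR [the premises are registered with the local authority? yes] → satisfied.
rule 1 — Chargeable Kitchen: [the establishment imports ingredients from outside the territory? no] AND [a documented food-safety management system is in place? no] → not satisfied.
rule 11 — Approved Business: [Class-F Operation (rule 12)? yes] OR [Chargeable Kitchen (rule 1)? no] → satisfied.
rule 2 — Scheduled Premises: [the establishment undertakes on-site processing? no] OR [products of animal origin are served? yes] OR [the establishment does not handle raw meat? yes] → satisfied.
rule 3 — Designated Establishment: [the operator has not completed certified hygiene training? yes] OR [the establishment undertakes no on-site processing? yes] OR [the establishment handles raw meat? no] → satisfied.
rule 7 — Chargeable Establishment: Approved Business (rule 11)? yes; Scheduled Premises (rule 2)? yes; not a Designated Establishment (rule 3)? no — 2 of 3 hold (need ≥2) → satisfied.
rule 5 — Senior Business: [the establishment does not import ingredients from outside the territory? yes] AND [the water supply is from an approved source? yes] → satisfied.
rule 9 — Primary Establishment: Senior Business (rule 5)? yes; the establishment handles raw meat? no; products of animal origin are served? yes — 2 of 3 hold (need ≥2) → satisfied.
rule 10 — Class-G Undertaking: [a documented food-safety management system is in place? no] OR [the premises are not registered with the local authority? no] → not satisfied.
rule 8 — Permitted Premises: not a Chargeable Establishment (rule 7)? no; not a Primary Establishment (rule 9)? no; not a Class-G Undertaking (rule 10)? yes — 1 of 3 hold (need ≥2) → not satisfied.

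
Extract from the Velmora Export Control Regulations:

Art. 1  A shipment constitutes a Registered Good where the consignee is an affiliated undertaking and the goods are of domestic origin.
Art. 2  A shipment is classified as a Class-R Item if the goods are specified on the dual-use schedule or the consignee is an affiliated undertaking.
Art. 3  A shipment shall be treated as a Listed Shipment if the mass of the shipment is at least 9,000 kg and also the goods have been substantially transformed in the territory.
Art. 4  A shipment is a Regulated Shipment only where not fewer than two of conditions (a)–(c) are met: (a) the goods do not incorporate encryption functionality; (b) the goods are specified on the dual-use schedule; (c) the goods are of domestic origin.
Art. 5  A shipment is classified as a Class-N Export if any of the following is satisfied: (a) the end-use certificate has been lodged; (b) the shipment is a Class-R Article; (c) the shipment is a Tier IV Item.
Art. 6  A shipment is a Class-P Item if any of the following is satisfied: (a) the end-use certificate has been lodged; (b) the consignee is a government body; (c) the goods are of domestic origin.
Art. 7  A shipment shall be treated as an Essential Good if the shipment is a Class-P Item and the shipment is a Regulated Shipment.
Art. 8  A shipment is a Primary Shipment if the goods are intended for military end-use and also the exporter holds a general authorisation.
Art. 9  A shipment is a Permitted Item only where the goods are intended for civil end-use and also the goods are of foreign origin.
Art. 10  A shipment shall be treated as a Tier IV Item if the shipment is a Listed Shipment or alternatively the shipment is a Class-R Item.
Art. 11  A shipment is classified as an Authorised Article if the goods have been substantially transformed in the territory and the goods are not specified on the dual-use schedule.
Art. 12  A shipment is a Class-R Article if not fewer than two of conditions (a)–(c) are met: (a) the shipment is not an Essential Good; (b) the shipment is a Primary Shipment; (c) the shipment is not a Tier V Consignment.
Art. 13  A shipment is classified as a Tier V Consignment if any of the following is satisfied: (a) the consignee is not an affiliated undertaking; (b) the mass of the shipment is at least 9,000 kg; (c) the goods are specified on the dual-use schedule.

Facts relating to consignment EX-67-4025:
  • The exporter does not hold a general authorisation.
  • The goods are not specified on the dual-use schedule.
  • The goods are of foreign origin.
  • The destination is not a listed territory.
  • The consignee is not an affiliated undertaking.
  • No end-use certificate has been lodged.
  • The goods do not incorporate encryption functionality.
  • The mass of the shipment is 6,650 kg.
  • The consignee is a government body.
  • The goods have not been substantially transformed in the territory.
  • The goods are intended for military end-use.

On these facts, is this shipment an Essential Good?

No

Under article 6: the end-use certificate has been lodged? no; or the consignee is a government body? yes; or the goods are of domestic origin? no. So the shipment is a Class-P Item.
Under article 4: the goods do not incorporate encryption functionality? yes; the goods are specified on the dual-use schedule? no; the goods are of domestic origin? no — 1 of 3 hold (need ≥2) → not satisfied.
Under article 7: Class-P Item (article 6)? yes; and Regulated Shipment (article 4)? no. So the shipment is not an Essential Good.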